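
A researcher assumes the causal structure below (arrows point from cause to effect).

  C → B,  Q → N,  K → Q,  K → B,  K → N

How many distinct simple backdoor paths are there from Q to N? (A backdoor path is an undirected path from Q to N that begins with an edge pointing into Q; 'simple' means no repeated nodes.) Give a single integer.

1

A backdoor path from Q to N is any simple undirected path whose first edge points into Q (i.e. leaves Q via a parent).
Parents of Q: {K}.
Enumerating:
  P1: Q <- K -> N
That exhausts the simple backdoor paths. Count: 1.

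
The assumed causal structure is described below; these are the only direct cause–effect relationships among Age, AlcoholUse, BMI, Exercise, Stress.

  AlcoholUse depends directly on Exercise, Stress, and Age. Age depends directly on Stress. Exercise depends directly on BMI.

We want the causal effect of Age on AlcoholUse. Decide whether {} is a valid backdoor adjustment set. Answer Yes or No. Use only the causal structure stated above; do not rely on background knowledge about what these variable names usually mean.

Backdoor paths from Age to AlcoholUse (paths whose first edge points into Age):
  P1: Age <- Stress -> AlcoholUse
Condition 1 (no descendant of Age in the set): holds — descendants of Age are {AlcoholUse}; none are in {}.
Condition 2 (every backdoor path blocked by {}):
  P1: open — no interior node is in the conditioning set.
{} does not satisfy the backdoor criterion.

No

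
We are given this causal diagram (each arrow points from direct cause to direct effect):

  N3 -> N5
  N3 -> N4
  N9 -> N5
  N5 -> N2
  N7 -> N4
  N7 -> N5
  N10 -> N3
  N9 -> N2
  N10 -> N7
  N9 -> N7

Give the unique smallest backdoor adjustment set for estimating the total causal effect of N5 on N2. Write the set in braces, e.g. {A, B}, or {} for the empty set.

Variables eligible for adjustment (non-descendants of N5, excluding N5 and N2): {N10, N3, N4, N7, N9}.
Backdoor paths from N5 to N2:
  P1: N5 <- N9 -> N2
  P2: N5 <- N3 <- N10 -> N7 <- N9 -> N2
  P3: N5 <- N3 -> N4 <- N7 <- N9 -> N2
  P4: N5 <- N7 <- N9 -> N2
The empty set is not sufficient: P1 (N5 <- N9 -> N2) has no collider blocking it and no conditioned non-collider, so it is open.
Try {N9}:
  P1: blocked at fork node N9 ∈ conditioning set.
  P2: blocked at collider N7 (neither it nor any descendant is in the conditioning set).
  P3: blocked at collider N4 (neither it nor any descendant is in the conditioning set).
  P4: blocked at fork node N9 ∈ conditioning set.
{N9} contains no descendant of N5 and blocks every backdoor path.
No other singleton works — e.g. {N10} leaves P1 open — so {N9} is the unique smallest valid adjustment set.

{N9}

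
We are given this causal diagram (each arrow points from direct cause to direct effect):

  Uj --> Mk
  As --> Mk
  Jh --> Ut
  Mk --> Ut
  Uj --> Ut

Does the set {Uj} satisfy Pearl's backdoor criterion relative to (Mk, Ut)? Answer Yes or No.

Yes

Backdoor paths from Mk to Ut (paths whose first edge points into Mk):
  P1: Mk <- Uj -> Ut
Condition 1 (no descendant of Mk in the set): holds — descendants of Mk are {Ut}; none are in {Uj}.
Condition 2 (every backdoor path blocked by {Uj}):
  P1: blocked at fork node Uj ∈ conditioning set.
{Uj} satisfies the backdoor criterion.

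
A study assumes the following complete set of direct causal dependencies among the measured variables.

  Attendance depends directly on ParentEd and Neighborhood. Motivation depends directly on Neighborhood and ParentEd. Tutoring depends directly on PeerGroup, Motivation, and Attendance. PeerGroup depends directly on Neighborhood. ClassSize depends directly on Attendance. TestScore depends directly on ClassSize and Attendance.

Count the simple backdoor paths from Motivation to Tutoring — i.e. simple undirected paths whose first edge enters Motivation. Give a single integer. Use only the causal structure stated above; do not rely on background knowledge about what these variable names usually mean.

A backdoor path from Motivation to Tutoring is any simple undirected path whose first edge points into Motivation (i.e. leaves Motivation via a parent).
Parents of Motivation: {Neighborhood, ParentEd}.
Enumerating:
  P1: Motivation <- ParentEd -> Attendance <- Neighborhood -> PeerGroup -> Tutoring
  P2: Motivation <- ParentEd -> Attendance -> Tutoring
  P3: Motivation <- Neighborhood -> Attendance -> Tutoring
  P4: Motivation <- Neighborhood -> PeerGroup -> Tutoring
That exhausts the simple backdoor paths. Count: 4.

4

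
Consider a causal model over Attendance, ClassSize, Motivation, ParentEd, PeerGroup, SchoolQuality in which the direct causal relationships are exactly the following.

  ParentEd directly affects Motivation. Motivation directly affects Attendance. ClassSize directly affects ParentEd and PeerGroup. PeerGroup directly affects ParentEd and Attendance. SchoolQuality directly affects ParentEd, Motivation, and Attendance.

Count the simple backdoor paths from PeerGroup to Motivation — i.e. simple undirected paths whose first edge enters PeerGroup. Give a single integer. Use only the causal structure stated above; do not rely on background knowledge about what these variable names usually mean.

A backdoor path from PeerGroup to Motivation is any simple undirected path whose first edge points into PeerGroup (i.e. leaves PeerGroup via a parent).
Parents of PeerGroup: {ClassSize}.
Enumerating:
  P1: PeerGroup <- ClassSize -> ParentEd <- SchoolQuality -> Motivation
  P2: PeerGroup <- ClassSize -> ParentEd <- SchoolQuality -> Attendance <- Motivation
  P3: PeerGroup <- ClassSize -> ParentEd -> Motivation
That exhausts the simple backdoor paths. Count: 3.

3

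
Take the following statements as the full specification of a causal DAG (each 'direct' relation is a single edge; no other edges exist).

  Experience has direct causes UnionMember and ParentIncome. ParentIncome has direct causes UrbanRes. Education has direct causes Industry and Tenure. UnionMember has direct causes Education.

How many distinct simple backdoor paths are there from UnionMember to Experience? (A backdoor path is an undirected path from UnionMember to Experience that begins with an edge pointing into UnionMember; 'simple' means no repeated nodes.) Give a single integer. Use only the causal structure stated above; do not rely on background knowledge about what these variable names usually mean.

0

A backdoor path from UnionMember to Experience is any simple undirected path whose first edge points into UnionMember (i.e. leaves UnionMember via a parent).
Parents of UnionMember: {Education}.
No simple path from any parent of UnionMember reaches Experience without revisiting UnionMember, so there are no backdoor paths.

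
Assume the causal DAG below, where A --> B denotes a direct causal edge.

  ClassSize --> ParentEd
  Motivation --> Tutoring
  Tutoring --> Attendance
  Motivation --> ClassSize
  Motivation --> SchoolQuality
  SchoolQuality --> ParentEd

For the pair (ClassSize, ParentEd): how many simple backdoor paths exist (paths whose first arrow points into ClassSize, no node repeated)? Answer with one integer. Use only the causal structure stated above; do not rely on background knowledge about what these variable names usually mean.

1

A backdoor path from ClassSize to ParentEd is any simple undirected path whose first edge points into ClassSize (i.e. leaves ClassSize via a parent).
Parents of ClassSize: {Motivation}.
Enumerating:
  P1: ClassSize <- Motivation -> SchoolQuality -> ParentEd
That exhausts the simple backdoor paths. Count: 1.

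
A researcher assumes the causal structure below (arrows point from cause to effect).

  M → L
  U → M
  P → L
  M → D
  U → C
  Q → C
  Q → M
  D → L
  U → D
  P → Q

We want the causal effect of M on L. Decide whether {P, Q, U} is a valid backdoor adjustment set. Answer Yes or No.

Backdoor paths from M to L (paths whose first edge points into M):
  P1: M <- U -> D -> L
  P2: M <- U -> C <- Q <- P -> L
  P3: M <- Q <- P -> L
  P4: M <- Q -> C <- U -> D -> L
Condition 1 (no descendant of M in the set): holds — descendants of M are {D, L}; none are in {P, Q, U}.
Condition 2 (every backdoor path blocked by {P, Q, U}):
  P1: blocked at fork node U ∈ conditioning set.
  P2: blocked at fork node U ∈ conditioning set.
  P3: blocked at chain node Q ∈ conditioning set.
  P4: blocked at fork node Q ∈ conditioning set.
{P, Q, U} satisfies the backdoor criterion.

Yes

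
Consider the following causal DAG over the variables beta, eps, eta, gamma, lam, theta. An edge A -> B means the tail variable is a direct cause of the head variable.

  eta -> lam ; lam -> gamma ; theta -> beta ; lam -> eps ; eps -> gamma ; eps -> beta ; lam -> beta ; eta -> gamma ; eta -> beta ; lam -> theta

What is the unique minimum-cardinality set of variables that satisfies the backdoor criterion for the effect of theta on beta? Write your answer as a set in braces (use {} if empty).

{lam}

Variables eligible for adjustment (non-descendants of theta, excluding theta and beta): {eps, eta, gamma, lam}.
Backdoor paths from theta to beta:
  P1: theta <- lam <- eta -> gamma <- eps -> beta
  P2: theta <- lam <- eta -> beta
  P3: theta <- lam -> eps -> gamma <- eta -> beta
  P4: theta <- lam -> eps -> beta
  P5: theta <- lam -> gamma <- eta -> beta
  P6: theta <- lam -> gamma <- eps -> beta
  P7: theta <- lam -> beta
The empty set is not sufficient: P2 (theta <- lam <- eta -> beta) has no collider blocking it and no conditioned non-collider, so it is open.
Try {lam}:
  P1: blocked at chain node lam ∈ conditioning set.
  P2: blocked at chain node lam ∈ conditioning set.
  P3: blocked at fork node lam ∈ conditioning set.
  P4: blocked at fork node lam ∈ conditioning set.
  P5: blocked at fork node lam ∈ conditioning set.
  P6: blocked at fork node lam ∈ conditioning set.
  P7: blocked at fork node lam ∈ conditioning set.
{lam} contains no descendant of theta and blocks every backdoor path.
No other singleton works — e.g. {eta} leaves P4 open — so {lam} is the unique smallest valid adjustment set.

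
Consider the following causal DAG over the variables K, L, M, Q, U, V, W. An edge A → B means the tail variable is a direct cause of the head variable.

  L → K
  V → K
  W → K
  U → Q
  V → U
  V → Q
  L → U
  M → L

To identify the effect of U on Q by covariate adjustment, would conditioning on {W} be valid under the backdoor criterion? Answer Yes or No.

No

Backdoor paths from U to Q (paths whose first edge points into U):
  P1: U <- L -> K <- V -> Q
  P2: U <- V -> Q
Condition 1 (no descendant of U in the set): holds — descendants of U are {Q}; none are in {W}.
Condition 2 (every backdoor path blocked by {W}):
  P1: blocked at collider K (neither it nor any descendant is in the conditioning set).
  P2: open — no interior node is in the conditioning set.
{W} does not satisfy the backdoor criterion.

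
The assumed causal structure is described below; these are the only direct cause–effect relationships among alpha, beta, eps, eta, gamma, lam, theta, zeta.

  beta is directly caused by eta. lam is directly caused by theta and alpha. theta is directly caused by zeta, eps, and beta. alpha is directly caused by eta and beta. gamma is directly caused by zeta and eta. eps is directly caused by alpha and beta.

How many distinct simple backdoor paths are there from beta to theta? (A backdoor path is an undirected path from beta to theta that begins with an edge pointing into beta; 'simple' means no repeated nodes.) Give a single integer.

A backdoor path from beta to theta is any simple undirected path whose first edge points into beta (i.e. leaves beta via a parent).
Parents of beta: {eta}.
Enumerating:
  P1: beta <- eta -> alpha -> eps -> theta
  P2: beta <- eta -> alpha -> lam <- theta
  P3: beta <- eta -> gamma <- zeta -> theta
That exhausts the simple backdoor paths. Count: 3.

3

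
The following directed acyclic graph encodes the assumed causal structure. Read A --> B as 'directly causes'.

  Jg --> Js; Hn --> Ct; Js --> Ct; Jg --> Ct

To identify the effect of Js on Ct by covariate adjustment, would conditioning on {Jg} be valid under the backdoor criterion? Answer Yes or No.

Yes

Backdoor paths from Js to Ct (paths whose first edge points into Js):
  P1: Js <- Jg -> Ct
Condition 1 (no descendant of Js in the set): holds — descendants of Js are {Ct}; none are in {Jg}.
Condition 2 (every backdoor path blocked by {Jg}):
  P1: blocked at fork node Jg ∈ conditioning set.
{Jg} satisfies the backdoor criterion.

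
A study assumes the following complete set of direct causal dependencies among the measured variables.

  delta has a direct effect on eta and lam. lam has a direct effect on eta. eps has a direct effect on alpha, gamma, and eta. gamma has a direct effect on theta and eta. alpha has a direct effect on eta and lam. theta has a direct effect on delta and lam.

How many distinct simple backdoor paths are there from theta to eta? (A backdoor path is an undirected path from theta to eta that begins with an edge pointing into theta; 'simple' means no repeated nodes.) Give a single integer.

5

A backdoor path from theta to eta is any simple undirected path whose first edge points into theta (i.e. leaves theta via a parent).
Parents of theta: {gamma}.
Enumerating:
  P1: theta <- gamma <- eps -> alpha -> lam <- delta -> eta
  P2: theta <- gamma <- eps -> alpha -> lam -> eta
  P3: theta <- gamma <- eps -> alpha -> eta
  P4: theta <- gamma <- eps -> eta
  P5: theta <- gamma -> eta
That exhausts the simple backdoor paths. Count: 5.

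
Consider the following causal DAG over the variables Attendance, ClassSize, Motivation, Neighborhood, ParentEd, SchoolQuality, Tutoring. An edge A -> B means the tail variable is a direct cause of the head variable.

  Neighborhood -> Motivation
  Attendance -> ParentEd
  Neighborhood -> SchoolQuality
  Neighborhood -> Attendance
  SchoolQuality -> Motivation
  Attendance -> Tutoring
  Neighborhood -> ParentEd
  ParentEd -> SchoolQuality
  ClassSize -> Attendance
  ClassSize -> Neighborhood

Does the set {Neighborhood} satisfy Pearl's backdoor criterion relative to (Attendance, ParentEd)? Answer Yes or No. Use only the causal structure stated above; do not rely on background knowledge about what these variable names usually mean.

Yes

Backdoor paths from Attendance to ParentEd (paths whose first edge points into Attendance):
  P1: Attendance <- ClassSize -> Neighborhood -> ParentEd
  P2: Attendance <- ClassSize -> Neighborhood -> SchoolQuality <- ParentEd
  P3: Attendance <- ClassSize -> Neighborhood -> Motivation <- SchoolQuality <- ParentEd
  P4: Attendance <- Neighborhood -> ParentEd
  P5: Attendance <- Neighborhood -> SchoolQuality <- ParentEd
  P6: Attendance <- Neighborhood -> Motivation <- SchoolQuality <- ParentEd
Condition 1 (no descendant of Attendance in the set): holds — descendants of Attendance are {Motivation, ParentEd, SchoolQuality, Tutoring}; none are in {Neighborhood}.
Condition 2 (every backdoor path blocked by {Neighborhood}):
  P1: blocked at chain node Neighborhood ∈ conditioning set.
  P2: blocked at chain node Neighborhood ∈ conditioning set.
  P3: blocked at chain node Neighborhood ∈ conditioning set.
  P4: blocked at fork node Neighborhood ∈ conditioning set.
  P5: blocked at fork node Neighborhood ∈ conditioning set.
  P6: blocked at fork node Neighborhood ∈ conditioning set.
{Neighborhood} satisfies the backdoor criterion.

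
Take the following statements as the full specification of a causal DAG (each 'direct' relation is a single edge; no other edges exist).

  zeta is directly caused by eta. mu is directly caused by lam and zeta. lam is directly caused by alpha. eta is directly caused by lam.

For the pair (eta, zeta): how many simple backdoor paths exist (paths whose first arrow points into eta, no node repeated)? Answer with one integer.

A backdoor path from eta to zeta is any simple undirected path whose first edge points into eta (i.e. leaves eta via a parent).
Parents of eta: {lam}.
Enumerating:
  P1: eta <- lam -> mu <- zeta
That exhausts the simple backdoor paths. Count: 1.

1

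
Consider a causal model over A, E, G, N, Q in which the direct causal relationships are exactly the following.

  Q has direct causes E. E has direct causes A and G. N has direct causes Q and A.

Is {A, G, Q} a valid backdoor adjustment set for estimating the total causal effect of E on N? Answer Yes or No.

No

Backdoor paths from E to N (paths whose first edge points into E):
  P1: E <- A -> N
Condition 1 (no descendant of E in the set): FAILS — Q is a descendant of E.
Condition 2 (every backdoor path blocked by {A, G, Q}):
  P1: blocked at fork node A ∈ conditioning set.
{A, G, Q} does not satisfy the backdoor criterion.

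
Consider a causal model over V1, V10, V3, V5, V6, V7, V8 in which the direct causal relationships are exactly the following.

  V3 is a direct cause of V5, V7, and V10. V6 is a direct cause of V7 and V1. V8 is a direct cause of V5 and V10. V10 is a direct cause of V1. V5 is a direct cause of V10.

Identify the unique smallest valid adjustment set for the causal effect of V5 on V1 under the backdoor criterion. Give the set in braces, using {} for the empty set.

{V3, V8}

Variables eligible for adjustment (non-descendants of V5, excluding V5 and V1): {V3, V6, V7, V8}.
Backdoor paths from V5 to V1:
  P1: V5 <- V3 -> V7 <- V6 -> V1
  P2: V5 <- V3 -> V10 -> V1
  P3: V5 <- V8 -> V10 <- V3 -> V7 <- V6 -> V1
  P4: V5 <- V8 -> V10 -> V1
The empty set is not sufficient: P2 (V5 <- V3 -> V10 -> V1) has no collider blocking it and no conditioned non-collider, so it is open.
Try {V3, V8}:
  P1: blocked at fork node V3 ∈ conditioning set.
  P2: blocked at fork node V3 ∈ conditioning set.
  P3: blocked at fork node V8 ∈ conditioning set.
  P4: blocked at fork node V8 ∈ conditioning set.
{V3, V8} contains no descendant of V5 and blocks every backdoor path.
Every element of {V3, V8} is needed (dropping V3 leaves P2 open; dropping V8 leaves P4 open), so no proper subset is valid.
Among all size-2 subsets of the eligible variables, only {V3, V8} blocks every backdoor path, so it is the unique smallest valid adjustment set.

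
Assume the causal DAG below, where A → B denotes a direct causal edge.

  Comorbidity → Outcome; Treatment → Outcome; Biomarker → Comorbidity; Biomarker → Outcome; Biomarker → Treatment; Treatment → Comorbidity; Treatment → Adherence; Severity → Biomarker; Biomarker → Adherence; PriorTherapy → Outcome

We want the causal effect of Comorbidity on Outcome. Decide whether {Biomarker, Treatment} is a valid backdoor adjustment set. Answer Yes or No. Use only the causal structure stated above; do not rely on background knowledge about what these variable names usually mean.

Yes

Backdoor paths from Comorbidity to Outcome (paths whose first edge points into Comorbidity):
  P1: Comorbidity <- Biomarker -> Treatment -> Outcome
  P2: Comorbidity <- Biomarker -> Adherence <- Treatment -> Outcome
  P3: Comorbidity <- Biomarker -> Outcome
  P4: Comorbidity <- Treatment <- Biomarker -> Outcome
  P5: Comorbidity <- Treatment -> Adherence <- Biomarker -> Outcome
  P6: Comorbidity <- Treatment -> Outcome
Condition 1 (no descendant of Comorbidity in the set): holds — descendants of Comorbidity are {Outcome}; none are in {Biomarker, Treatment}.
Condition 2 (every backdoor path blocked by {Biomarker, Treatment}):
  P1: blocked at fork node Biomarker ∈ conditioning set.
  P2: blocked at fork node Biomarker ∈ conditioning set.
  P3: blocked at fork node Biomarker ∈ conditioning set.
  P4: blocked at chain node Treatment ∈ conditioning set.
  P5: blocked at fork node Treatment ∈ conditioning set.
  P6: blocked at fork node Treatment ∈ conditioning set.
{Biomarker, Treatment} satisfies the backdoor criterion.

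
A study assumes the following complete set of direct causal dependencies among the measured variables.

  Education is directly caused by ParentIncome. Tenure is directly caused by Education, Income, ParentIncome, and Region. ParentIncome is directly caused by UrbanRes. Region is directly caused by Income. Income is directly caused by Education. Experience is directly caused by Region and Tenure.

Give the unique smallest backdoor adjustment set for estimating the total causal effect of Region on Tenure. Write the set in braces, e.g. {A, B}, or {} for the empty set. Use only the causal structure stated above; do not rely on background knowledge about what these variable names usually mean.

Variables eligible for adjustment (non-descendants of Region, excluding Region and Tenure): {Education, Income, ParentIncome, UrbanRes}.
Backdoor paths from Region to Tenure:
  P1: Region <- Income <- Education <- ParentIncome -> Tenure
  P2: Region <- Income <- Education -> Tenure
  P3: Region <- Income -> Tenure
The empty set is not sufficient: P1 (Region <- Income <- Education <- ParentIncome -> Tenure) has no collider blocking it and no conditioned non-collider, so it is open.
Try {Income}:
  P1: blocked at chain node Income ∈ conditioning set.
  P2: blocked at chain node Income ∈ conditioning set.
  P3: blocked at fork node Income ∈ conditioning set.
{Income} contains no descendant of Region and blocks every backdoor path.
No other singleton works — e.g. {UrbanRes} leaves P1 open — so {Income} is the unique smallest valid adjustment set.

{Income}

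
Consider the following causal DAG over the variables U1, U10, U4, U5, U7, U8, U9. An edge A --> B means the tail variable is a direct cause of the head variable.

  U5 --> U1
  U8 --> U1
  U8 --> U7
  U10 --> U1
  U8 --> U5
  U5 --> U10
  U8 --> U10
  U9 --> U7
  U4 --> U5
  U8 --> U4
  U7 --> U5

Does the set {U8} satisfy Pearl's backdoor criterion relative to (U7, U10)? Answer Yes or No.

Yes

Backdoor paths from U7 to U10 (paths whose first edge points into U7):
  P1: U7 <- U8 -> U4 -> U5 -> U10
  P2: U7 <- U8 -> U4 -> U5 -> U1 <- U10
  P3: U7 <- U8 -> U5 -> U10
  P4: U7 <- U8 -> U5 -> U1 <- U10
  P5: U7 <- U8 -> U10
  P6: U7 <- U8 -> U1 <- U5 -> U10
  P7: U7 <- U8 -> U1 <- U10
Condition 1 (no descendant of U7 in the set): holds — descendants of U7 are {U1, U10, U5}; none are in {U8}.
Condition 2 (every backdoor path blocked by {U8}):
  P1: blocked at fork node U8 ∈ conditioning set.
  P2: blocked at fork node U8 ∈ conditioning set.
  P3: blocked at fork node U8 ∈ conditioning set.
  P4: blocked at fork node U8 ∈ conditioning set.
  P5: blocked at fork node U8 ∈ conditioning set.
  P6: blocked at fork node U8 ∈ conditioning set.
  P7: blocked at fork node U8 ∈ conditioning set.
{U8} satisfies the backdoor criterion.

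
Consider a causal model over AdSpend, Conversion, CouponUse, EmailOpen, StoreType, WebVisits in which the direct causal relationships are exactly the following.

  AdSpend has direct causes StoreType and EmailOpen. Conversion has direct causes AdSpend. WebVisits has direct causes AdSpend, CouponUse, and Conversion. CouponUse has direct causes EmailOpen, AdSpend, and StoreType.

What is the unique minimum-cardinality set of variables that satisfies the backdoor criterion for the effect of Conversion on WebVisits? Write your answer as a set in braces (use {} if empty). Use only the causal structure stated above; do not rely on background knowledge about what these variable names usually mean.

{AdSpend}

Variables eligible for adjustment (non-descendants of Conversion, excluding Conversion and WebVisits): {AdSpend, CouponUse, EmailOpen, StoreType}.
Backdoor paths from Conversion to WebVisits:
  P1: Conversion <- AdSpend <- StoreType -> CouponUse -> WebVisits
  P2: Conversion <- AdSpend <- EmailOpen -> CouponUse -> WebVisits
  P3: Conversion <- AdSpend -> CouponUse -> WebVisits
  P4: Conversion <- AdSpend -> WebVisits
The empty set is not sufficient: P1 (Conversion <- AdSpend <- StoreType -> CouponUse -> WebVisits) has no collider blocking it and no conditioned non-collider, so it is open.
Try {AdSpend}:
  P1: blocked at chain node AdSpend ∈ conditioning set.
  P2: blocked at chain node AdSpend ∈ conditioning set.
  P3: blocked at fork node AdSpend ∈ conditioning set.
  P4: blocked at fork node AdSpend ∈ conditioning set.
{AdSpend} contains no descendant of Conversion and blocks every backdoor path.
No other singleton works — e.g. {StoreType} leaves P2 open — so {AdSpend} is the unique smallest valid adjustment set.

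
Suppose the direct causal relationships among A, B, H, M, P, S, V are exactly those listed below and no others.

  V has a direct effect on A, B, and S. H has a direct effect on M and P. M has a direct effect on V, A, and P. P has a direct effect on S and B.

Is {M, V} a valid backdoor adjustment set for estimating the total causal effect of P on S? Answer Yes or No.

Backdoor paths from P to S (paths whose first edge points into P):
  P1: P <- H -> M -> V -> S
  P2: P <- H -> M -> A <- V -> S
  P3: P <- M -> V -> S
  P4: P <- M -> A <- V -> S
Condition 1 (no descendant of P in the set): holds — descendants of P are {B, S}; none are in {M, V}.
Condition 2 (every backdoor path blocked by {M, V}):
  P1: blocked at chain node M ∈ conditioning set.
  P2: blocked at chain node M ∈ conditioning set.
  P3: blocked at fork node M ∈ conditioning set.
  P4: blocked at fork node M ∈ conditioning set.
{M, V} satisfies the backdoor criterion.

Yes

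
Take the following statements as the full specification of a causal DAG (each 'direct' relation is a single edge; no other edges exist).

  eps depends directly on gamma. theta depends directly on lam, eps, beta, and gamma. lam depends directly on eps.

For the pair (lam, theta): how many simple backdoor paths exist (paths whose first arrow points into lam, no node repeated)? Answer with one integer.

2

A backdoor path from lam to theta is any simple undirected path whose first edge points into lam (i.e. leaves lam via a parent).
Parents of lam: {eps}.
Enumerating:
  P1: lam <- eps <- gamma -> theta
  P2: lam <- eps -> theta
That exhausts the simple backdoor paths. Count: 2.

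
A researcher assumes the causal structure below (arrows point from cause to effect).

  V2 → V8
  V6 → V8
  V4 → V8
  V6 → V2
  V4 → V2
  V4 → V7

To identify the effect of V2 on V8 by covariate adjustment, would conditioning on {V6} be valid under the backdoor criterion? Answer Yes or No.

Backdoor paths from V2 to V8 (paths whose first edge points into V2):
  P1: V2 <- V6 -> V8
  P2: V2 <- V4 -> V8
Condition 1 (no descendant of V2 in the set): holds — descendants of V2 are {V8}; none are in {V6}.
Condition 2 (every backdoor path blocked by {V6}):
  P1: blocked at fork node V6 ∈ conditioning set.
  P2: open — no interior node is in the conditioning set.
{V6} does not satisfy the backdoor criterion.

No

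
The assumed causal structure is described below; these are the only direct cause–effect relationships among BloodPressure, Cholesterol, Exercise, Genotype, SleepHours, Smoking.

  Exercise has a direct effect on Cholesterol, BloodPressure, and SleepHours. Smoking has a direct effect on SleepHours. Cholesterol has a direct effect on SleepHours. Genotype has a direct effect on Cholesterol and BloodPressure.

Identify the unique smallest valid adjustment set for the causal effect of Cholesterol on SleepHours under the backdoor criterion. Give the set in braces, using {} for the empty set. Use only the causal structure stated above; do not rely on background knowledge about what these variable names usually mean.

Variables eligible for adjustment (non-descendants of Cholesterol, excluding Cholesterol and SleepHours): {BloodPressure, Exercise, Genotype, Smoking}.
Backdoor paths from Cholesterol to SleepHours:
  P1: Cholesterol <- Exercise -> SleepHours
  P2: Cholesterol <- Genotype -> BloodPressure <- Exercise -> SleepHours
The empty set is not sufficient: P1 (Cholesterol <- Exercise -> SleepHours) has no collider blocking it and no conditioned non-collider, so it is open.
Try {Exercise}:
  P1: blocked at fork node Exercise ∈ conditioning set.
  P2: blocked at collider BloodPressure (neither it nor any descendant is in the conditioning set).
{Exercise} contains no descendant of Cholesterol and blocks every backdoor path.
No other singleton works — e.g. {Smoking} leaves P1 open — so {Exercise} is the unique smallest valid adjustment set.

{Exercise}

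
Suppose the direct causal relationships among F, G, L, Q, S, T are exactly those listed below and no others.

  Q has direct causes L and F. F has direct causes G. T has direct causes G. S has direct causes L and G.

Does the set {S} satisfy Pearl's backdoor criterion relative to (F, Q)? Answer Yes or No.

Backdoor paths from F to Q (paths whose first edge points into F):
  P1: F <- G -> S <- L -> Q
Condition 1 (no descendant of F in the set): holds — descendants of F are {Q}; none are in {S}.
Condition 2 (every backdoor path blocked by {S}):
  P1: open — collider(s) S are conditioned on (or have a conditioned descendant) and no non-collider on the path is in the set.
{S} does not satisfy the backdoor criterion.

No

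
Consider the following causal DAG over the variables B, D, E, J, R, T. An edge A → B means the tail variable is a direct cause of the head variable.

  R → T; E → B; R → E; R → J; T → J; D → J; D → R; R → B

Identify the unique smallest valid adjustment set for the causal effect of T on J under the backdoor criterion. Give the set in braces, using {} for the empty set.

Variables eligible for adjustment (non-descendants of T, excluding T and J): {B, D, E, R}.
Backdoor paths from T to J:
  P1: T <- R <- D -> J
  P2: T <- R -> J
The empty set is not sufficient: P1 (T <- R <- D -> J) has no collider blocking it and no conditioned non-collider, so it is open.
Try {R}:
  P1: blocked at chain node R ∈ conditioning set.
  P2: blocked at fork node R ∈ conditioning set.
{R} contains no descendant of T and blocks every backdoor path.
No other singleton works — e.g. {D} leaves P2 open — so {R} is the unique smallest valid adjustment set.

{R}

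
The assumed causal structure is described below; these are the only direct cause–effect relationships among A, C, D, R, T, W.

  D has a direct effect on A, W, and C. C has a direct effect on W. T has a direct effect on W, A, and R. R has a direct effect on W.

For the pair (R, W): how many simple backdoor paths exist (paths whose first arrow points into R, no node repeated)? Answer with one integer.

A backdoor path from R to W is any simple undirected path whose first edge points into R (i.e. leaves R via a parent).
Parents of R: {T}.
Enumerating:
  P1: R <- T -> A <- D -> C -> W
  P2: R <- T -> A <- D -> W
  P3: R <- T -> W
That exhausts the simple backdoor paths. Count: 3.

3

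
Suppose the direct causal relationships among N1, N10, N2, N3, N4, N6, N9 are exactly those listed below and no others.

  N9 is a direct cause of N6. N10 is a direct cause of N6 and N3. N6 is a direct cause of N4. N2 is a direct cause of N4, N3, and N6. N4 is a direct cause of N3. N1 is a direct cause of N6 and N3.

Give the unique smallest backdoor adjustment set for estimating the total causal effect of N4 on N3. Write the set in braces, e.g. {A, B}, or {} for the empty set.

{N2, N6}

Variables eligible for adjustment (non-descendants of N4, excluding N4 and N3): {N1, N10, N2, N6, N9}.
Backdoor paths from N4 to N3:
  P1: N4 <- N2 -> N6 <- N1 -> N3
  P2: N4 <- N2 -> N6 <- N10 -> N3
  P3: N4 <- N2 -> N3
  P4: N4 <- N6 <- N2 -> N3
  P5: N4 <- N6 <- N1 -> N3
  P6: N4 <- N6 <- N10 -> N3
The empty set is not sufficient: P3 (N4 <- N2 -> N3) has no collider blocking it and no conditioned non-collider, so it is open.
Try {N2, N6}:
  P1: blocked at fork node N2 ∈ conditioning set.
  P2: blocked at fork node N2 ∈ conditioning set.
  P3: blocked at fork node N2 ∈ conditioning set.
  P4: blocked at chain node N6 ∈ conditioning set.
  P5: blocked at chain node N6 ∈ conditioning set.
  P6: blocked at chain node N6 ∈ conditioning set.
{N2, N6} contains no descendant of N4 and blocks every backdoor path.
Every element of {N2, N6} is needed (dropping N2 leaves P1 open; dropping N6 leaves P5 open), so no proper subset is valid.
Among all size-2 subsets of the eligible variables, only {N2, N6} blocks every backdoor path, so it is the unique smallest valid adjustment set.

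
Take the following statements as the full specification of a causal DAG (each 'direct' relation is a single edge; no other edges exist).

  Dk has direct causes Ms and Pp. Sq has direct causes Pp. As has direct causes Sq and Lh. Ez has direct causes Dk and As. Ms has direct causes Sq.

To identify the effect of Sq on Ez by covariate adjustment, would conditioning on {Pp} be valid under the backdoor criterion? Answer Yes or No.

Yes

Backdoor paths from Sq to Ez (paths whose first edge points into Sq):
  P1: Sq <- Pp -> Dk -> Ez
Condition 1 (no descendant of Sq in the set): holds — descendants of Sq are {As, Dk, Ez, Ms}; none are in {Pp}.
Condition 2 (every backdoor path blocked by {Pp}):
  P1: blocked at fork node Pp ∈ conditioning set.
{Pp} satisfies the backdoor criterion.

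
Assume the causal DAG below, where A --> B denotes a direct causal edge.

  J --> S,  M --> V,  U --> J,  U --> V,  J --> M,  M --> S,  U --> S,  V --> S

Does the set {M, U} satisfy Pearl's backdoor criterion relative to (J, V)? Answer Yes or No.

Backdoor paths from J to V (paths whose first edge points into J):
  P1: J <- U -> V
  P2: J <- U -> S <- M -> V
  P3: J <- U -> S <- V
Condition 1 (no descendant of J in the set): FAILS — M is a descendant of J.
Condition 2 (every backdoor path blocked by {M, U}):
  P1: blocked at fork node U ∈ conditioning set.
  P2: blocked at fork node U ∈ conditioning set.
  P3: blocked at fork node U ∈ conditioning set.
{M, U} does not satisfy the backdoor criterion.

No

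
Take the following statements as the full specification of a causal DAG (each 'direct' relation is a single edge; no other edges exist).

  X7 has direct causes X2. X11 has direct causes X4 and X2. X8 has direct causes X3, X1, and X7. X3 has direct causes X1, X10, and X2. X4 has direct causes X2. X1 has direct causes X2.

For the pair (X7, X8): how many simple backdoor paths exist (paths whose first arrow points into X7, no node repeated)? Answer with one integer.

A backdoor path from X7 to X8 is any simple undirected path whose first edge points into X7 (i.e. leaves X7 via a parent).
Parents of X7: {X2}.
Enumerating:
  P1: X7 <- X2 -> X1 -> X3 -> X8
  P2: X7 <- X2 -> X1 -> X8
  P3: X7 <- X2 -> X3 <- X1 -> X8
  P4: X7 <- X2 -> X3 -> X8
That exhausts the simple backdoor paths. Count: 4.

4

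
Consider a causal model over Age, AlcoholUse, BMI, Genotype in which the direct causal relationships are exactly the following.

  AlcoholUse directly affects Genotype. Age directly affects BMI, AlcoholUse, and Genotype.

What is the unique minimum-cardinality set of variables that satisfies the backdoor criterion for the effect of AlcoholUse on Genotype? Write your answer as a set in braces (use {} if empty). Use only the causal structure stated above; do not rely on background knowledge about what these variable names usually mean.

{Age}

Variables eligible for adjustment (non-descendants of AlcoholUse, excluding AlcoholUse and Genotype): {Age, BMI}.
Backdoor paths from AlcoholUse to Genotype:
  P1: AlcoholUse <- Age -> Genotype
The empty set is not sufficient: P1 (AlcoholUse <- Age -> Genotype) has no collider blocking it and no conditioned non-collider, so it is open.
Try {Age}:
  P1: blocked at fork node Age ∈ conditioning set.
{Age} contains no descendant of AlcoholUse and blocks every backdoor path.
No other singleton works — e.g. {BMI} leaves P1 open — so {Age} is the unique smallest valid adjustment set.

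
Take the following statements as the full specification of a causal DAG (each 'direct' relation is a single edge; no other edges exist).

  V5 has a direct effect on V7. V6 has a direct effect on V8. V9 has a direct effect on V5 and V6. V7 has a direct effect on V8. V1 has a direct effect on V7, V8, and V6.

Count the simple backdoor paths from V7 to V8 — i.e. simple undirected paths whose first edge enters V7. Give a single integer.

A backdoor path from V7 to V8 is any simple undirected path whose first edge points into V7 (i.e. leaves V7 via a parent).
Parents of V7: {V1, V5}.
Enumerating:
  P1: V7 <- V1 -> V6 -> V8
  P2: V7 <- V1 -> V8
  P3: V7 <- V5 <- V9 -> V6 <- V1 -> V8
  P4: V7 <- V5 <- V9 -> V6 -> V8
That exhausts the simple backdoor paths. Count: 4.

4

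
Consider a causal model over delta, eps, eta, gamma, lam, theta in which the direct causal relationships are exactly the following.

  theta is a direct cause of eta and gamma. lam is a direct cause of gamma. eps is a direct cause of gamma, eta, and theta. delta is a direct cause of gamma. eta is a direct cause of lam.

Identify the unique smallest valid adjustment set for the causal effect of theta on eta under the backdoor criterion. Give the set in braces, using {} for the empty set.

Variables eligible for adjustment (non-descendants of theta, excluding theta and eta): {delta, eps}.
Backdoor paths from theta to eta:
  P1: theta <- eps -> eta
  P2: theta <- eps -> gamma <- lam <- eta
The empty set is not sufficient: P1 (theta <- eps -> eta) has no collider blocking it and no conditioned non-collider, so it is open.
Try {eps}:
  P1: blocked at fork node eps ∈ conditioning set.
  P2: blocked at fork node eps ∈ conditioning set.
{eps} contains no descendant of theta and blocks every backdoor path.
No other singleton works — e.g. {delta} leaves P1 open — so {eps} is the unique smallest valid adjustment set.

{eps}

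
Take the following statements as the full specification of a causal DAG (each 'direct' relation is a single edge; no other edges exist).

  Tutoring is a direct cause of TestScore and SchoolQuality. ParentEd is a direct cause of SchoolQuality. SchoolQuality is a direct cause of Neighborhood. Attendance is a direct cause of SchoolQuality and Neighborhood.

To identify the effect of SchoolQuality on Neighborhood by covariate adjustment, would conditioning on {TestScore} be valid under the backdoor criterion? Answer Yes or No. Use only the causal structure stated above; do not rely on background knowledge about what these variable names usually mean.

Backdoor paths from SchoolQuality to Neighborhood (paths whose first edge points into SchoolQuality):
  P1: SchoolQuality <- Attendance -> Neighborhood
Condition 1 (no descendant of SchoolQuality in the set): holds — descendants of SchoolQuality are {Neighborhood}; none are in {TestScore}.
Condition 2 (every backdoor path blocked by {TestScore}):
  P1: open — no interior node is in the conditioning set.
{TestScore} does not satisfy the backdoor criterion.

No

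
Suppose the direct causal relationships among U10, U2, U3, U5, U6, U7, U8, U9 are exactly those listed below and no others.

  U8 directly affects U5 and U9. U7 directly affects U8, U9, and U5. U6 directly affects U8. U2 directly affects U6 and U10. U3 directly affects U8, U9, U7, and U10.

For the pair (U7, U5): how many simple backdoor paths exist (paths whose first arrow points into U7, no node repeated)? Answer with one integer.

A backdoor path from U7 to U5 is any simple undirected path whose first edge points into U7 (i.e. leaves U7 via a parent).
Parents of U7: {U3}.
Enumerating:
  P1: U7 <- U3 -> U8 -> U5
  P2: U7 <- U3 -> U10 <- U2 -> U6 -> U8 -> U5
  P3: U7 <- U3 -> U9 <- U8 -> U5
That exhausts the simple backdoor paths. Count: 3.

3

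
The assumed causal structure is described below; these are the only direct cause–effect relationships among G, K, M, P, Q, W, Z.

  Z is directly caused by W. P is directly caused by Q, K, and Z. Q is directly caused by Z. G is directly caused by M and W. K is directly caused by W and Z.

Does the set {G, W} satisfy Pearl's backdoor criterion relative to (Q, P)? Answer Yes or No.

No

Backdoor paths from Q to P (paths whose first edge points into Q):
  P1: Q <- Z <- W -> K -> P
  P2: Q <- Z -> K -> P
  P3: Q <- Z -> P
Condition 1 (no descendant of Q in the set): holds — descendants of Q are {P}; none are in {G, W}.
Condition 2 (every backdoor path blocked by {G, W}):
  P1: blocked at fork node W ∈ conditioning set.
  P2: open — no interior node is in the conditioning set.
  P3: open — no interior node is in the conditioning set.
{G, W} does not satisfy the backdoor criterion.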